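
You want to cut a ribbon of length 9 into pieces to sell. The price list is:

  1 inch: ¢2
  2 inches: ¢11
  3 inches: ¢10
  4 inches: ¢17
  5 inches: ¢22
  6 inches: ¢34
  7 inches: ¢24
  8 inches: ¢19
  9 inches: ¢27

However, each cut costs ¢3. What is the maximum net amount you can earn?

41

Consider every possible first cut. net[k] is the best of p[i]+net[k−i] over all sellable i≤k, charging 3 whenever i<k.
net[1] = 2
net[2] = 11
net[3] = 10  (first piece 1, then net[2]=11)
net[4] = 19  (first piece 2, then net[2]=11)
net[5] = 22
net[6] = 34
net[7] = 33  (first piece 1, then net[6]=34)
net[8] = 42  (first piece 2, then net[6]=34)
net[9] = 41  (first piece 1, then net[8]=42)
One optimal plan: pieces 6 + 2 + 1 (2 cuts) → ¢47 − ¢6 = ¢41.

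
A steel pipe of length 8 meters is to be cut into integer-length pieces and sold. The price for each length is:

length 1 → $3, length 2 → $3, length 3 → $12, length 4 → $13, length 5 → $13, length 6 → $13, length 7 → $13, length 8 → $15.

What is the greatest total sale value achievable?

Build v[k] bottom-up: v[k] = max over allowed piece i of (p[i] + v[k−i]).
v[1] = 3
v[2] = max(3+3, 3+0) = 6
v[3] = max(3+6, 3+3, 12+0) = 12
v[4] = max(3+12, 3+6, 12+3, 13+0) = 15
v[5] = max(3+15, 3+12, 12+6, 13+3, 13+0) = 18
v[6] = max(3+18, 3+15, 12+12, 13+6, 13+3, 13+0) = 24
v[7] = max(3+24, 3+18, 12+15, …, 13+3, 13+0) = 27
v[8] = max(3+27, 3+24, 12+18, …, 13+3, 15+0) = 30
One optimal cutting: 3 + 3 + 1 + 1 → $12 + $12 + $3 + $3 = $30.

30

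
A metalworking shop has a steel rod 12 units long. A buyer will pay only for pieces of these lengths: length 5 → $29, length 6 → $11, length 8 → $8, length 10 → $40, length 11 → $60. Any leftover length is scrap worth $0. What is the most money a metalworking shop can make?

60

Let r[k] be the best obtainable value from length k. For each k, try every first piece i and keep the best of price[i] + r[k−i].
r[1] = 0
r[2] = 0
r[3] = 0
r[4] = 0
r[5] = 29
r[6] = 29
r[7] = 29
r[8] = 29
r[9] = 29
r[10] = 58  (first piece 5, then r[5]=29)
r[11] = 60
r[12] = 60
One optimal cutting: pieces 11 with 1 unit of scrap → $60.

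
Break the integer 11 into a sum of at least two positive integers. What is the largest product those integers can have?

Define f[k] = max over 1≤i<k of i · max(k−i, f[k−i]); the inner max lets the remainder stay uncut if that's better.
f[2] = 1·max(1,0) = 1·1 = 1
f[3] = 1·max(2,1) = 1·2 = 2
f[4] = 2·max(2,1) = 2·2 = 4
f[5] = 2·max(3,2) = 2·3 = 6
f[6] = 3·max(3,2) = 3·3 = 9
f[7] = 2·max(5,6) = 2·6 = 12
f[8] = 2·max(6,9) = 2·9 = 18
f[9] = 3·max(6,9) = 3·9 = 27
f[10] = 2·max(8,18) = 2·18 = 36
f[11] = 2·max(9,27) = 2·27 = 54
One optimal split: 3 + 3 + 3 + 2; product 3·3·3·2 = 54.

54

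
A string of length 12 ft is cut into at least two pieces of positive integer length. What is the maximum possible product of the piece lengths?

Fill P[k] for k=2..12: at each k try every first piece i and multiply by the better of (k−i) uncut or P[k−i].
Small cases: P[2]=1, P[3]=2, P[4]=4, P[5]=6, P[6]=9.
P[7] = max(1*9, 2*6, 3*4, 4*3, 5*2, 6*1) = 12
P[8] = max(1*12, 2*9, 3*6, …, 6*2, 7*1) = 18
P[9] = max(1*18, 2*12, 3*9, …, 7*2, 8*1) = 27
P[10] = max(1*27, 2*18, 3*12, …, 8*2, 9*1) = 36
P[11] = max(1*36, 2*27, 3*18, …, 9*2, 10*1) = 54
P[12] = max(1*54, 2*36, 3*27, …, 10*2, 11*1) = 81
One optimal split: 3 + 3 + 3 + 3; product 3*3*3*3 = 81.

81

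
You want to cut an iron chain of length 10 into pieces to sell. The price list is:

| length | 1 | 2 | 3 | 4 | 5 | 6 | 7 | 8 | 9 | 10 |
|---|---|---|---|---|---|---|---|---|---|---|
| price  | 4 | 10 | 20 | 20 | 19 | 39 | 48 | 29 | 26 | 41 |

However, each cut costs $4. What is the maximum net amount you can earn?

Consider every possible first cut. r[k] is the best of p[i]+r[k−i] over all sellable i≤k, charging 4 whenever i<k.
r[1] = 4
r[2] = 10
r[3] = 20
r[4] = 20  (first piece 1, then r[3]=20)
r[5] = 26  (first piece 2, then r[3]=20)
r[6] = 39
r[7] = 48
r[8] = 48  (first piece 1, then r[7]=48)
r[9] = 55  (first piece 3, then r[6]=39)
r[10] = 64  (first piece 3, then r[7]=48)
One optimal plan: pieces 7 + 3 (1 cut) → $68 − $4 = $64.

64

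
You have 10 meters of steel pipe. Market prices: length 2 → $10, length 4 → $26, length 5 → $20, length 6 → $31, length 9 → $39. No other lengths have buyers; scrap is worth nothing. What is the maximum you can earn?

62

Consider every possible first cut. f[k] is the best of p[i]+f[k−i] over all sellable i≤k.
f[1] = 0
f[2] = 10
f[3] = 10
f[4] = max(10+10, 26+0) = 26
f[5] = max(10+10, 26+0, 20+0) = 26
f[6] = max(10+26, 26+10, 20+0, 31+0) = 36
f[7] = max(10+26, 26+10, 20+10, 31+0) = 36
f[8] = max(10+36, 26+26, 20+10, 31+10) = 52
f[9] = max(10+36, 26+26, 20+26, 31+10, 39+0) = 52
f[10] = max(10+52, 26+36, 20+26, 31+26, 39+0) = 62
One optimal cutting: 4 + 4 + 2 → $62.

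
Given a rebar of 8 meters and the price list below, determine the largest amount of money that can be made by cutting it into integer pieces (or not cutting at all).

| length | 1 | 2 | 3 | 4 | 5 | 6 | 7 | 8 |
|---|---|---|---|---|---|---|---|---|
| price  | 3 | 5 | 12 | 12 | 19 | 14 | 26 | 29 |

Let R[k] be the best obtainable value from length k. For each k, try every first piece i and keep the best of price[i] + R[k−i].
R[1] = 3
R[2] = max(3+3, 5+0) = 6
R[3] = max(3+6, 5+3, 12+0) = 12
R[4] = max(3+12, 5+6, 12+3, 12+0) = 15
R[5] = max(3+15, 5+12, 12+6, 12+3, 19+0) = 19
R[6] = max(3+19, 5+15, 12+12, 12+6, 19+3, 14+0) = 24
R[7] = max(3+24, 5+19, 12+15, …, 14+3, 26+0) = 27
R[8] = max(3+27, 5+24, 12+19, …, 26+3, 29+0) = 31
One optimal cutting: 5 + 3 → ₹19 + ₹12 = ₹31.

31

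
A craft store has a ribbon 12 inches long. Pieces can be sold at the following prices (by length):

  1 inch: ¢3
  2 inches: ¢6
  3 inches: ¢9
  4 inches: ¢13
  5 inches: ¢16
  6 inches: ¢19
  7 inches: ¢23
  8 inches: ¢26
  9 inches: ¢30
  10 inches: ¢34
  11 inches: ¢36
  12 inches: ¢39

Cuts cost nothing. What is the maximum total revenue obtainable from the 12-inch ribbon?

40

Consider every possible first cut. v[k] is the best of p[i]+v[k−i] over all sellable i≤k.
v[1] = 3
v[2] = max(3+3, 6+0) = 6
v[3] = max(3+6, 6+3, 9+0) = 9
v[4] = max(3+9, 6+6, 9+3, 13+0) = 13
v[5] = max(3+13, 6+9, 9+6, 13+3, 16+0) = 16
v[6] = max(3+16, 6+13, 9+9, 13+6, 16+3, 19+0) = 19
v[7] = max(3+19, 6+16, 9+13, …, 19+3, 23+0) = 23
v[8] = max(3+23, 6+19, 9+16, …, 23+3, 26+0) = 26
v[9] = max(3+26, 6+23, 9+19, …, 26+3, 30+0) = 30
v[10] = max(3+30, 6+26, 9+23, …, 30+3, 34+0) = 34
v[11] = max(3+34, 6+30, 9+26, …, 34+3, 36+0) = 37
v[12] = max(3+37, 6+34, 9+30, …, 36+3, 39+0) = 40
One optimal cutting: 10 + 1 + 1 → ¢34 + ¢3 + ¢3 = ¢40.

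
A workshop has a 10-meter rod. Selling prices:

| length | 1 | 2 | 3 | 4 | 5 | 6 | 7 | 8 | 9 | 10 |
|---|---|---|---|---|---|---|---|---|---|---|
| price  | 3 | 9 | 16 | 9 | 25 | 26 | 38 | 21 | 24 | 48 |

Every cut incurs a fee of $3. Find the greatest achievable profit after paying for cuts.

51

Consider every possible first cut. net[k] is the best of p[i]+net[k−i] over all sellable i≤k, charging 3 whenever i<k.
net[1] = 3
net[2] = 9
net[3] = 16
net[4] = 16  (first piece 1, then net[3]=16)
net[5] = 25
net[6] = 29  (first piece 3, then net[3]=16)
net[7] = 38
net[8] = 38  (first piece 1, then net[7]=38)
net[9] = 44  (first piece 2, then net[7]=38)
net[10] = 51  (first piece 3, then net[7]=38)
One optimal plan: pieces 7 + 3 (1 cut) → $54 − $3 = $51.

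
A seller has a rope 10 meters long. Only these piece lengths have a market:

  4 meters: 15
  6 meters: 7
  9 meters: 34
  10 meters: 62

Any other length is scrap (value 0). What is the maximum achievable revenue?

62

Build r[k] bottom-up: r[k] = max over allowed piece i of (p[i] + r[k−i]).
r[1] = 0
r[2] = 0
r[3] = 0
r[4] = 15
r[5] = 15
r[6] = 15
r[7] = 15
r[8] = 30  (first piece 4, then r[4]=15)
r[9] = 34
r[10] = 62
One optimal cutting: 10 → 62.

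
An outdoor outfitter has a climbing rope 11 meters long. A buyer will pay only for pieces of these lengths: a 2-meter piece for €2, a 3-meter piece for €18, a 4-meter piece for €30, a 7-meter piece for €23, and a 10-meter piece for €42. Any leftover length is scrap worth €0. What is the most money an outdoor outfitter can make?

78

Build best[k] bottom-up: best[k] = max over allowed piece i of (p[i] + best[k−i]).
best[1] = 0
best[2] = 2
best[3] = 18
best[4] = 30
best[5] = 30
best[6] = 36  (first piece 3, then best[3]=18)
best[7] = 48  (first piece 3, then best[4]=30)
best[8] = 60  (first piece 4, then best[4]=30)
best[9] = 60
best[10] = 66  (first piece 3, then best[7]=48)
best[11] = 78  (first piece 3, then best[8]=60)
One optimal cutting: 4 + 4 + 3 → €78.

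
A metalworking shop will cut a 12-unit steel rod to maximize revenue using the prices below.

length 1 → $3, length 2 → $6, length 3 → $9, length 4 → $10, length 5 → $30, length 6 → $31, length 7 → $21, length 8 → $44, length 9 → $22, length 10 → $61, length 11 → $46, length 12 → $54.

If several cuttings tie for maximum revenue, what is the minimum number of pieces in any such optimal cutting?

2

Consider every possible first cut. r[k] is the best of p[i]+r[k−i] over all sellable i≤k.
r[1] = 3
r[2] = max(3+3, 6+0) = 6
r[3] = max(3+6, 6+3, 9+0) = 9
r[4] = max(3+9, 6+6, 9+3, 10+0) = 12
r[5] = max(3+12, 6+9, 9+6, 10+3, 30+0) = 30
r[6] = max(3+30, 6+12, 9+9, 10+6, 30+3, 31+0) = 33
r[7] = max(3+33, 6+30, 9+12, …, 31+3, 21+0) = 36
r[8] = max(3+36, 6+33, 9+30, …, 21+3, 44+0) = 44
r[9] = max(3+44, 6+36, 9+33, …, 44+3, 22+0) = 47
r[10] = max(3+47, 6+44, 9+36, …, 22+3, 61+0) = 61
r[11] = max(3+61, 6+47, 9+44, …, 61+3, 46+0) = 64
r[12] = max(3+64, 6+61, 9+47, …, 46+3, 54+0) = 67
Maximum revenue is $67.
Now minimize piece count subject to staying optimal: for each k, pieces[k] = 1 + min over i with p[i]+r[k−i]=r[k] of pieces[k−i].
pieces[9] = 2
pieces[10] = 1
pieces[11] = 2
pieces[12] = 2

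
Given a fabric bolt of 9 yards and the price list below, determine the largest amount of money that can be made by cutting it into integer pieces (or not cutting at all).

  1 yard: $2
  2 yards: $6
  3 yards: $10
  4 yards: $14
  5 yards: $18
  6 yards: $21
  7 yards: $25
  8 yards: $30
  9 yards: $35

Let best[k] be the best obtainable value from length k. For each k, try every first piece i and keep the best of price[i] + best[k−i].
best[1] = 2
best[2] = 6
best[3] = 10
best[4] = 14
best[5] = 18
best[6] = 21
best[7] = 25
best[8] = 30
best[9] = 35
Best is to sell the whole 9-yard piece uncut for $35.

35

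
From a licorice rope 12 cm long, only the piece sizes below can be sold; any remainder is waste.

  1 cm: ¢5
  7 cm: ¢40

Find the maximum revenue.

Build r[k] bottom-up: r[k] = max over allowed piece i of (p[i] + r[k−i]).
r[1] = 5
r[2] = 10  (first piece 1, then r[1]=5)
r[3] = 15  (first piece 1, then r[2]=10)
r[4] = 20  (first piece 1, then r[3]=15)
r[5] = 25  (first piece 1, then r[4]=20)
r[6] = 30  (first piece 1, then r[5]=25)
r[7] = max(5+30, 40+0) = 40
r[8] = max(5+40, 40+5) = 45
r[9] = max(5+45, 40+10) = 50
r[10] = max(5+50, 40+15) = 55
r[11] = max(5+55, 40+20) = 60
r[12] = max(5+60, 40+25) = 65
One optimal cutting: 7 + 1 + 1 + 1 + 1 + 1 → ¢65.

65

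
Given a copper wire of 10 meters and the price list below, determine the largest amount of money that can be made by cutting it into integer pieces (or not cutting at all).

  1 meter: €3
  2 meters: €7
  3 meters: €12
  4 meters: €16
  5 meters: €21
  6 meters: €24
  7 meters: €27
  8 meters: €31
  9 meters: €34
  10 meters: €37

42

Let v[k] be the best obtainable value from length k. For each k, try every first piece i and keep the best of price[i] + v[k−i].
v[1] = 3
v[2] = max(3+3, 7+0) = 7
v[3] = max(3+7, 7+3, 12+0) = 12
v[4] = max(3+12, 7+7, 12+3, 16+0) = 16
v[5] = max(3+16, 7+12, 12+7, 16+3, 21+0) = 21
v[6] = max(3+21, 7+16, 12+12, 16+7, 21+3, 24+0) = 24
v[7] = max(3+24, 7+21, 12+16, …, 24+3, 27+0) = 28
v[8] = max(3+28, 7+24, 12+21, …, 27+3, 31+0) = 33
v[9] = max(3+33, 7+28, 12+24, …, 31+3, 34+0) = 37
v[10] = max(3+37, 7+33, 12+28, …, 34+3, 37+0) = 42
One optimal cutting: 5 + 5 → €21 + €21 = €42.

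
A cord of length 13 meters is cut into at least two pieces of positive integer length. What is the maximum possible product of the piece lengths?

Define m[k] = max over 1≤i<k of i · max(k−i, m[k−i]); the inner max lets the remainder stay uncut if that's better.
m[2] = 1·max(1,0) = 1·1 = 1
m[3] = max(1·2, 2·1) = 2
m[4] = max(1·3, 2·2, 3·1) = 4
m[5] = max(1·4, 2·3, 3·2, 4·1) = 6
m[6] = max(1·6, 2·4, 3·3, 4·2, 5·1) = 9
m[7] = max(1·9, 2·6, 3·4, 4·3, 5·2, 6·1) = 12
m[8] = max(1·12, 2·9, 3·6, …, 6·2, 7·1) = 18
m[9] = max(1·18, 2·12, 3·9, …, 7·2, 8·1) = 27
m[10] = max(1·27, 2·18, 3·12, …, 8·2, 9·1) = 36
m[11] = max(1·36, 2·27, 3·18, …, 9·2, 10·1) = 54
m[12] = max(1·54, 2·36, 3·27, …, 10·2, 11·1) = 81
m[13] = max(1·81, 2·54, 3·36, …, 11·2, 12·1) = 108
One optimal split: 3 + 3 + 3 + 2 + 2; product 3·3·3·2·2 = 108.

108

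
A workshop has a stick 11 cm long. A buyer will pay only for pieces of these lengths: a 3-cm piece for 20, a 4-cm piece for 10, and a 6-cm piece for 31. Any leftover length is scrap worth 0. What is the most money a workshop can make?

60

Consider every possible first cut. r[k] is the best of p[i]+r[k−i] over all sellable i≤k.
r[1] = 0
r[2] = 0
r[3] = 20
r[4] = max(20+0, 10+0) = 20
r[5] = max(20+0, 10+0) = 20
r[6] = max(20+20, 10+0, 31+0) = 40
r[7] = max(20+20, 10+20, 31+0) = 40
r[8] = max(20+20, 10+20, 31+0) = 40
r[9] = max(20+40, 10+20, 31+20) = 60
r[10] = max(20+40, 10+40, 31+20) = 60
r[11] = max(20+40, 10+40, 31+20) = 60
One optimal cutting: pieces 3 + 3 + 3 with 2 cm of scrap → 60.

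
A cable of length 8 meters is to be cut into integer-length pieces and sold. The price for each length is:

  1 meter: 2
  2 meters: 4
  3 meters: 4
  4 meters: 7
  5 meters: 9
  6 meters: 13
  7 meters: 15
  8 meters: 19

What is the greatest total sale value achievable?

19

Build best[k] bottom-up: best[k] = max over allowed piece i of (p[i] + best[k−i]).
best[1] = 2
best[2] = max(2+2, 4+0) = 4
best[3] = max(2+4, 4+2, 4+0) = 6
best[4] = max(2+6, 4+4, 4+2, 7+0) = 8
best[5] = max(2+8, 4+6, 4+4, 7+2, 9+0) = 10
best[6] = max(2+10, 4+8, 4+6, 7+4, 9+2, 13+0) = 13
best[7] = max(2+13, 4+10, 4+8, …, 13+2, 15+0) = 15
best[8] = max(2+15, 4+13, 4+10, …, 15+2, 19+0) = 19
Best is to sell the whole 8-meter piece uncut for 19.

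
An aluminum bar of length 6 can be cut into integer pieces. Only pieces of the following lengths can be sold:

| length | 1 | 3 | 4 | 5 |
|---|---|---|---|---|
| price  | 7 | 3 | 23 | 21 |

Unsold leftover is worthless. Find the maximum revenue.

42

Consider every possible first cut. f[k] is the best of p[i]+f[k−i] over all sellable i≤k.
f[1] = 7
f[2] = 14  (first piece 1, then f[1]=7)
f[3] = 21  (first piece 1, then f[2]=14)
f[4] = 28  (first piece 1, then f[3]=21)
f[5] = 35  (first piece 1, then f[4]=28)
f[6] = 42  (first piece 1, then f[5]=35)
One optimal cutting: 1 + 1 + 1 + 1 + 1 + 1 → $42.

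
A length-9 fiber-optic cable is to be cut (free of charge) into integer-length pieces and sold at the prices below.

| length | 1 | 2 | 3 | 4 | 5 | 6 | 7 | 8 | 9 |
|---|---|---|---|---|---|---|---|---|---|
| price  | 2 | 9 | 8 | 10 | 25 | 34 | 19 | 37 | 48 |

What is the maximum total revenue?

48

Consider every possible first cut. R[k] is the best of p[i]+R[k−i] over all sellable i≤k.
R[1] = 2
R[2] = 9
R[3] = 11  (first piece 1, then R[2]=9)
R[4] = 18  (first piece 2, then R[2]=9)
R[5] = 25
R[6] = 34
R[7] = 36  (first piece 1, then R[6]=34)
R[8] = 43  (first piece 2, then R[6]=34)
R[9] = 48
Best is to sell the whole 9-meter piece uncut for $48.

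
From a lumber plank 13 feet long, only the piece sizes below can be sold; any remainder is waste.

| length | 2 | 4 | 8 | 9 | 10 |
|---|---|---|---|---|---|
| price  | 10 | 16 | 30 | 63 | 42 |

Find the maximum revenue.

Consider every possible first cut. r[k] is the best of p[i]+r[k−i] over all sellable i≤k.
r[1] = 0
r[2] = 10
r[3] = 10
r[4] = max(10+10, 16+0) = 20
r[5] = max(10+10, 16+0) = 20
r[6] = max(10+20, 16+10) = 30
r[7] = max(10+20, 16+10) = 30
r[8] = max(10+30, 16+20, 30+0) = 40
r[9] = max(10+30, 16+20, 30+0, 63+0) = 63
r[10] = max(10+40, 16+30, 30+10, 63+0, 42+0) = 63
r[11] = max(10+63, 16+30, 30+10, 63+10, 42+0) = 73
r[12] = max(10+63, 16+40, 30+20, 63+10, 42+10) = 73
r[13] = max(10+73, 16+63, 30+20, 63+20, 42+10) = 83
One optimal cutting: 9 + 2 + 2 → $83.

83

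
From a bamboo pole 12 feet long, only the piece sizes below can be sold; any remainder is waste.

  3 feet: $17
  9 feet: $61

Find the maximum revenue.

78

Build r[k] bottom-up: r[k] = max over allowed piece i of (p[i] + r[k−i]).
r[1] = 0
r[2] = 0
r[3] = 17
r[4] = 17
r[5] = 17
r[6] = 34  (first piece 3, then r[3]=17)
r[7] = 34
r[8] = 34
r[9] = 61
r[10] = 61
r[11] = 61
r[12] = 78  (first piece 3, then r[9]=61)
One optimal cutting: 9 + 3 → $78.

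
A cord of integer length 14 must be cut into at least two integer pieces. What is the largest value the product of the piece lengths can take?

Fill prod[k] for k=2..14: at each k try every first piece i and multiply by the better of (k−i) uncut or prod[k−i].
Small cases: prod[2]=1, prod[3]=2, prod[4]=4, prod[5]=6, prod[6]=9.
prod[7] = max(1*9, 2*6, 3*4, 4*3, 5*2, 6*1) = 12
prod[8] = max(1*12, 2*9, 3*6, …, 6*2, 7*1) = 18
prod[9] = max(1*18, 2*12, 3*9, …, 7*2, 8*1) = 27
prod[10] = max(1*27, 2*18, 3*12, …, 8*2, 9*1) = 36
prod[11] = max(1*36, 2*27, 3*18, …, 9*2, 10*1) = 54
prod[12] = max(1*54, 2*36, 3*27, …, 10*2, 11*1) = 81
prod[13] = max(1*81, 2*54, 3*36, …, 11*2, 12*1) = 108
prod[14] = max(1*108, 2*81, 3*54, …, 12*2, 13*1) = 162
One optimal split: 3 + 3 + 3 + 3 + 2; product 3*3*3*3*2 = 162.

162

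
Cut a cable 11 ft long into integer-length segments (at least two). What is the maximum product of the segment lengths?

54

Define prod[k] = max over 1≤i<k of i · max(k−i, prod[k−i]); the inner max lets the remainder stay uncut if that's better.
prod[2] = 1·max(1,0) = 1·1 = 1
prod[3] = 1·max(2,1) = 1·2 = 2
prod[4] = 2·max(2,1) = 2·2 = 4
prod[5] = 2·max(3,2) = 2·3 = 6
prod[6] = 3·max(3,2) = 3·3 = 9
prod[7] = 2·max(5,6) = 2·6 = 12
prod[8] = 2·max(6,9) = 2·9 = 18
prod[9] = 3·max(6,9) = 3·9 = 27
prod[10] = 2·max(8,18) = 2·18 = 36
prod[11] = 2·max(9,27) = 2·27 = 54
One optimal split: 3 + 3 + 3 + 2; product 3·3·3·2 = 54.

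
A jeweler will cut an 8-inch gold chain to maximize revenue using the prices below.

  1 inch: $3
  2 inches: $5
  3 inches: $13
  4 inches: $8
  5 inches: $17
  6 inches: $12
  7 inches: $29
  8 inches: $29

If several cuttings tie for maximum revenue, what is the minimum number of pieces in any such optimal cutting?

Build r[k] bottom-up: r[k] = max over allowed piece i of (p[i] + r[k−i]).
r[1] = 3
r[2] = 6  (first piece 1, then r[1]=3)
r[3] = 13
r[4] = 16  (first piece 1, then r[3]=13)
r[5] = 19  (first piece 1, then r[4]=16)
r[6] = 26  (first piece 3, then r[3]=13)
r[7] = 29  (first piece 1, then r[6]=26)
r[8] = 32  (first piece 1, then r[7]=29)
Maximum revenue is $32.
Now minimize piece count subject to staying optimal: for each k, pieces[k] = 1 + min over i with p[i]+r[k−i]=r[k] of pieces[k−i].
pieces[5] = 3
pieces[6] = 2
pieces[7] = 1
pieces[8] = 2

2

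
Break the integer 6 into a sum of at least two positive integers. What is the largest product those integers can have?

9

Let f[k] be the best product for length k (with at least one cut). For each first piece i, the rest contributes max(k−i, f[k−i]).
f[2] = 1*max(1,0) = 1*1 = 1
f[3] = 1*max(2,1) = 1*2 = 2
f[4] = 2*max(2,1) = 2*2 = 4
f[5] = 2*max(3,2) = 2*3 = 6
f[6] = 3*max(3,2) = 3*3 = 9
One optimal split: 3 + 3; product 3*3 = 9.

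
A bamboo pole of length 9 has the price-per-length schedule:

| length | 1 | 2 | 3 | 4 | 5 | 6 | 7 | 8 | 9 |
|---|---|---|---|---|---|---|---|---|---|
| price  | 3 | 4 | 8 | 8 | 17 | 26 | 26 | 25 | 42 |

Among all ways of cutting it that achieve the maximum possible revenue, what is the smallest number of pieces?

Build r[k] bottom-up: r[k] = max over allowed piece i of (p[i] + r[k−i]).
r[1] = 3
r[2] = max(3+3, 4+0) = 6
r[3] = max(3+6, 4+3, 8+0) = 9
r[4] = max(3+9, 4+6, 8+3, 8+0) = 12
r[5] = max(3+12, 4+9, 8+6, 8+3, 17+0) = 17
r[6] = max(3+17, 4+12, 8+9, 8+6, 17+3, 26+0) = 26
r[7] = max(3+26, 4+17, 8+12, …, 26+3, 26+0) = 29
r[8] = max(3+29, 4+26, 8+17, …, 26+3, 25+0) = 32
r[9] = max(3+32, 4+29, 8+26, …, 25+3, 42+0) = 42
Maximum revenue is $42.
Now minimize piece count subject to staying optimal: for each k, pieces[k] = 1 + min over i with p[i]+r[k−i]=r[k] of pieces[k−i].
pieces[6] = 1
pieces[7] = 2
pieces[8] = 3
pieces[9] = 1

1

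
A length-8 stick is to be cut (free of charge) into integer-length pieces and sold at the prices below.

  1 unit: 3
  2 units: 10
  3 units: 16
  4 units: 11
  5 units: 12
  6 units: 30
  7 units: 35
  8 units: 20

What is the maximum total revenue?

42

Consider every possible first cut. r[k] is the best of p[i]+r[k−i] over all sellable i≤k.
r[1] = 3
r[2] = 10
r[3] = 16
r[4] = 20  (first piece 2, then r[2]=10)
r[5] = 26  (first piece 2, then r[3]=16)
r[6] = 32  (first piece 3, then r[3]=16)
r[7] = 36  (first piece 2, then r[5]=26)
r[8] = 42  (first piece 2, then r[6]=32)
One optimal cutting: 3 + 3 + 2 → 16 + 16 + 10 = 42.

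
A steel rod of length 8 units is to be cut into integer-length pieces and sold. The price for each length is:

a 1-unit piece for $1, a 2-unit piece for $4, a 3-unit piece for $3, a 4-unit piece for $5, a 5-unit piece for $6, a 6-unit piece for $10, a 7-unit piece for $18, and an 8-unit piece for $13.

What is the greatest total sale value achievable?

Consider every possible first cut. r[k] is the best of p[i]+r[k−i] over all sellable i≤k.
r[1] = 1
r[2] = max(1+1, 4+0) = 4
r[3] = max(1+4, 4+1, 3+0) = 5
r[4] = max(1+5, 4+4, 3+1, 5+0) = 8
r[5] = max(1+8, 4+5, 3+4, 5+1, 6+0) = 9
r[6] = max(1+9, 4+8, 3+5, 5+4, 6+1, 10+0) = 12
r[7] = max(1+12, 4+9, 3+8, …, 10+1, 18+0) = 18
r[8] = max(1+18, 4+12, 3+9, …, 18+1, 13+0) = 19
One optimal cutting: 7 + 1 → $18 + $1 = $19.

19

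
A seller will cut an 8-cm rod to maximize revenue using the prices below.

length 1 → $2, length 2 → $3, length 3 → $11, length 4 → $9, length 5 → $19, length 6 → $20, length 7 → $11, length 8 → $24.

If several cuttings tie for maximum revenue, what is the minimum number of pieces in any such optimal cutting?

2

Consider every possible first cut. r[k] is the best of p[i]+r[k−i] over all sellable i≤k.
r[1] = 2
r[2] = 4  (first piece 1, then r[1]=2)
r[3] = 11
r[4] = 13  (first piece 1, then r[3]=11)
r[5] = 19
r[6] = 22  (first piece 3, then r[3]=11)
r[7] = 24  (first piece 1, then r[6]=22)
r[8] = 30  (first piece 3, then r[5]=19)
Maximum revenue is $30.
Now minimize piece count subject to staying optimal: for each k, pieces[k] = 1 + min over i with p[i]+r[k−i]=r[k] of pieces[k−i].
pieces[5] = 1
pieces[6] = 2
pieces[7] = 3
pieces[8] = 2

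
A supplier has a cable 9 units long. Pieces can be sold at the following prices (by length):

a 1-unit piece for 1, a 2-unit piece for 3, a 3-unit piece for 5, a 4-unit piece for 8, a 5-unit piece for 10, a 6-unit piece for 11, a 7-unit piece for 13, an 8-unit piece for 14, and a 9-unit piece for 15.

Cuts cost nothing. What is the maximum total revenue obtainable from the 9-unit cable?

18

Let R[k] be the best obtainable value from length k. For each k, try every first piece i and keep the best of price[i] + R[k−i].
R[1] = 1
R[2] = 3
R[3] = 5
R[4] = 8
R[5] = 10
R[6] = 11  (first piece 1, then R[5]=10)
R[7] = 13  (first piece 2, then R[5]=10)
R[8] = 16  (first piece 4, then R[4]=8)
R[9] = 18  (first piece 4, then R[5]=10)
One optimal cutting: 5 + 4 → 10 + 8 = 18.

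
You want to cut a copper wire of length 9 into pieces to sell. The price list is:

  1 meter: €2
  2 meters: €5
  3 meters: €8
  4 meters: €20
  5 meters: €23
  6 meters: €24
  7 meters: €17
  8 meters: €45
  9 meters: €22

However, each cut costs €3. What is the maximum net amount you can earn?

44

Build v[k] bottom-up: v[k] = max over allowed piece i of (p[i] + v[k−i]) − 3 per cut.
v[1] = 2
v[2] = 5
v[3] = 8
v[4] = 20
v[5] = 23
v[6] = 24
v[7] = 25  (first piece 2, then v[5]=23)
v[8] = 45
v[9] = 44  (first piece 1, then v[8]=45)
One optimal plan: pieces 8 + 1 (1 cut) → €47 − €3 = €44.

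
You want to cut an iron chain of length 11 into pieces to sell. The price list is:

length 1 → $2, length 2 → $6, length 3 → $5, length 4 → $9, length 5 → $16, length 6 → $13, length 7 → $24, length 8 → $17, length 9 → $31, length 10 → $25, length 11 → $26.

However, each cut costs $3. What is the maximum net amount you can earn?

Let r[k] be the best obtainable value from length k. For each k, try every first piece i and keep the best of price[i] + r[k−i] minus the 3 cut fee when i<k.
r[1] = 2
r[2] = max(2+2-3, 6+0) = 6
r[3] = max(2+6-3, 6+2-3, 5+0) = 5
r[4] = max(2+5-3, 6+6-3, 5+2-3, 9+0) = 9
r[5] = max(2+9-3, 6+5-3, 5+6-3, 9+2-3, 16+0) = 16
r[6] = max(2+16-3, 6+9-3, 5+5-3, 9+6-3, 16+2-3, 13+0) = 15
r[7] = max(2+15-3, 6+16-3, 5+9-3, …, 13+2-3, 24+0) = 24
r[8] = max(2+24-3, 6+15-3, 5+16-3, …, 24+2-3, 17+0) = 23
r[9] = max(2+23-3, 6+24-3, 5+15-3, …, 17+2-3, 31+0) = 31
r[10] = max(2+31-3, 6+23-3, 5+24-3, …, 31+2-3, 25+0) = 30
r[11] = max(2+30-3, 6+31-3, 5+23-3, …, 25+2-3, 26+0) = 34
One optimal plan: pieces 9 + 2 (1 cut) → $37 − $3 = $34.

34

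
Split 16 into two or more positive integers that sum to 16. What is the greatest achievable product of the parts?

324

Fill m[k] for k=2..16: at each k try every first piece i and multiply by the better of (k−i) uncut or m[k−i].
m[2] = 1·max(1,0) = 1·1 = 1
m[3] = 1·max(2,1) = 1·2 = 2
m[4] = 2·max(2,1) = 2·2 = 4
m[5] = 2·max(3,2) = 2·3 = 6
m[6] = 3·max(3,2) = 3·3 = 9
m[7] = 2·max(5,6) = 2·6 = 12
m[8] = 2·max(6,9) = 2·9 = 18
m[9] = 3·max(6,9) = 3·9 = 27
m[10] = 2·max(8,18) = 2·18 = 36
m[11] = 2·max(9,27) = 2·27 = 54
m[12] = 3·max(9,27) = 3·27 = 81
m[13] = 2·max(11,54) = 2·54 = 108
m[14] = 2·max(12,81) = 2·81 = 162
m[15] = 3·max(12,81) = 3·81 = 243
m[16] = 2·max(14,162) = 2·162 = 324
One optimal split: 3 + 3 + 3 + 3 + 2 + 2; product 3·3·3·3·2·2 = 324.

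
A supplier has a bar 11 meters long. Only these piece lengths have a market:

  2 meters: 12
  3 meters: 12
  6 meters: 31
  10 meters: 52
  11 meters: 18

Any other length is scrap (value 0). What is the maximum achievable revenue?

Consider every possible first cut. best[k] is the best of p[i]+best[k−i] over all sellable i≤k.
best[1] = 0
best[2] = 12
best[3] = max(12+0, 12+0) = 12
best[4] = max(12+12, 12+0) = 24
best[5] = max(12+12, 12+12) = 24
best[6] = max(12+24, 12+12, 31+0) = 36
best[7] = max(12+24, 12+24, 31+0) = 36
best[8] = max(12+36, 12+24, 31+12) = 48
best[9] = max(12+36, 12+36, 31+12) = 48
best[10] = max(12+48, 12+36, 31+24, 52+0) = 60
best[11] = max(12+48, 12+48, 31+24, 52+0, 18+0) = 60
One optimal cutting: pieces 2 + 2 + 2 + 2 + 2 with 1 meter of scrap → 60.

60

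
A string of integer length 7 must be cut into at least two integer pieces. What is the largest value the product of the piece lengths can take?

Let P[k] be the best product for length k (with at least one cut). For each first piece i, the rest contributes max(k−i, P[k−i]).
P[2] = 1*max(1,0) = 1*1 = 1
P[3] = max(1*2, 2*1) = 2
P[4] = max(1*3, 2*2, 3*1) = 4
P[5] = max(1*4, 2*3, 3*2, 4*1) = 6
P[6] = max(1*6, 2*4, 3*3, 4*2, 5*1) = 9
P[7] = max(1*9, 2*6, 3*4, 4*3, 5*2, 6*1) = 12
One optimal split: 3 + 2 + 2; product 3*2*2 = 12.

12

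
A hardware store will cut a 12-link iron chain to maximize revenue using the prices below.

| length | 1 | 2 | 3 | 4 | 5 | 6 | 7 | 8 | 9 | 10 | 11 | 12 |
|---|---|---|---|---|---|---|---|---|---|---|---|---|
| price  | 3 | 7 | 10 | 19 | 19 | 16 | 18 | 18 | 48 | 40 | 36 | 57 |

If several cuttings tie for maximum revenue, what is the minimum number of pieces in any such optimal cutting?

Build r[k] bottom-up: r[k] = max over allowed piece i of (p[i] + r[k−i]).
r[1] = 3
r[2] = max(3+3, 7+0) = 7
r[3] = max(3+7, 7+3, 10+0) = 10
r[4] = max(3+10, 7+7, 10+3, 19+0) = 19
r[5] = max(3+19, 7+10, 10+7, 19+3, 19+0) = 22
r[6] = max(3+22, 7+19, 10+10, 19+7, 19+3, 16+0) = 26
r[7] = max(3+26, 7+22, 10+19, …, 16+3, 18+0) = 29
r[8] = max(3+29, 7+26, 10+22, …, 18+3, 18+0) = 38
r[9] = max(3+38, 7+29, 10+26, …, 18+3, 48+0) = 48
r[10] = max(3+48, 7+38, 10+29, …, 48+3, 40+0) = 51
r[11] = max(3+51, 7+48, 10+38, …, 40+3, 36+0) = 55
r[12] = max(3+55, 7+51, 10+48, …, 36+3, 57+0) = 58
Maximum revenue is $58.
Now minimize piece count subject to staying optimal: for each k, pieces[k] = 1 + min over i with p[i]+r[k−i]=r[k] of pieces[k−i].
pieces[9] = 1
pieces[10] = 2
pieces[11] = 2
pieces[12] = 2

2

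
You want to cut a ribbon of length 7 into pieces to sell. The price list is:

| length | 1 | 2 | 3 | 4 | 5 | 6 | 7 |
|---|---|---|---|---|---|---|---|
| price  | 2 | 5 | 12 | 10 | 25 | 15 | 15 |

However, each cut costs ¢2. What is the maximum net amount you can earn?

28

Build net[k] bottom-up: net[k] = max over allowed piece i of (p[i] + net[k−i]) − 2 per cut.
net[1] = 2
net[2] = max(2+2-2, 5+0) = 5
net[3] = max(2+5-2, 5+2-2, 12+0) = 12
net[4] = max(2+12-2, 5+5-2, 12+2-2, 10+0) = 12
net[5] = max(2+12-2, 5+12-2, 12+5-2, 10+2-2, 25+0) = 25
net[6] = max(2+25-2, 5+12-2, 12+12-2, 10+5-2, 25+2-2, 15+0) = 25
net[7] = max(2+25-2, 5+25-2, 12+12-2, …, 15+2-2, 15+0) = 28
One optimal plan: pieces 5 + 2 (1 cut) → ¢30 − ¢2 = ¢28.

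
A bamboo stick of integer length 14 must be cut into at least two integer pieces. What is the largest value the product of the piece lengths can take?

Fill m[k] for k=2..14: at each k try every first piece i and multiply by the better of (k−i) uncut or m[k−i].
m[2] = 1×max(1,0) = 1×1 = 1
m[3] = max(1×2, 2×1) = 2
m[4] = max(1×3, 2×2, 3×1) = 4
m[5] = max(1×4, 2×3, 3×2, 4×1) = 6
m[6] = max(1×6, 2×4, 3×3, 4×2, 5×1) = 9
m[7] = max(1×9, 2×6, 3×4, 4×3, 5×2, 6×1) = 12
m[8] = max(1×12, 2×9, 3×6, …, 6×2, 7×1) = 18
m[9] = max(1×18, 2×12, 3×9, …, 7×2, 8×1) = 27
m[10] = max(1×27, 2×18, 3×12, …, 8×2, 9×1) = 36
m[11] = max(1×36, 2×27, 3×18, …, 9×2, 10×1) = 54
m[12] = max(1×54, 2×36, 3×27, …, 10×2, 11×1) = 81
m[13] = max(1×81, 2×54, 3×36, …, 11×2, 12×1) = 108
m[14] = max(1×108, 2×81, 3×54, …, 12×2, 13×1) = 162
One optimal split: 3 + 3 + 3 + 3 + 2; product 3×3×3×3×2 = 162.

162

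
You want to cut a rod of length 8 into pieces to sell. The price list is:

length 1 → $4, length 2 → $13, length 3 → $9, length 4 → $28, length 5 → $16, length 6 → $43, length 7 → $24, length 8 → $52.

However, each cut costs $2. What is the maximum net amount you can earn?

Build r[k] bottom-up: r[k] = max over allowed piece i of (p[i] + r[k−i]) − 2 per cut.
r[1] = 4
r[2] = max(4+4-2, 13+0) = 13
r[3] = max(4+13-2, 13+4-2, 9+0) = 15
r[4] = max(4+15-2, 13+13-2, 9+4-2, 28+0) = 28
r[5] = max(4+28-2, 13+15-2, 9+13-2, 28+4-2, 16+0) = 30
r[6] = max(4+30-2, 13+28-2, 9+15-2, 28+13-2, 16+4-2, 43+0) = 43
r[7] = max(4+43-2, 13+30-2, 9+28-2, …, 43+4-2, 24+0) = 45
r[8] = max(4+45-2, 13+43-2, 9+30-2, …, 24+4-2, 52+0) = 54
One optimal plan: pieces 6 + 2 (1 cut) → $56 − $2 = $54.

54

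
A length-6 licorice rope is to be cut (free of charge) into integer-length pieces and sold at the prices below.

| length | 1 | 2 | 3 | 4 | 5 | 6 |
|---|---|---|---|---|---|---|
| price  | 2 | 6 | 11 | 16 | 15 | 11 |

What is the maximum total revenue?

22

Consider every possible first cut. v[k] is the best of p[i]+v[k−i] over all sellable i≤k.
v[1] = 2
v[2] = 6
v[3] = 11
v[4] = 16
v[5] = 18  (first piece 1, then v[4]=16)
v[6] = 22  (first piece 2, then v[4]=16)
One optimal cutting: 4 + 2 → ¢16 + ¢6 = ¢22.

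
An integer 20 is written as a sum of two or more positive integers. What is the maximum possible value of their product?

1458

Fill prod[k] for k=2..20: at each k try every first piece i and multiply by the better of (k−i) uncut or prod[k−i].
prod[2] = 1·max(1,0) = 1·1 = 1
prod[3] = max(1·2, 2·1) = 2
prod[4] = max(1·3, 2·2, 3·1) = 4
prod[5] = max(1·4, 2·3, 3·2, 4·1) = 6
prod[6] = max(1·6, 2·4, 3·3, 4·2, 5·1) = 9
prod[7] = max(1·9, 2·6, 3·4, 4·3, 5·2, 6·1) = 12
prod[8] = max(1·12, 2·9, 3·6, …, 6·2, 7·1) = 18
prod[9] = max(1·18, 2·12, 3·9, …, 7·2, 8·1) = 27
prod[10] = max(1·27, 2·18, 3·12, …, 8·2, 9·1) = 36
prod[11] = max(1·36, 2·27, 3·18, …, 9·2, 10·1) = 54
prod[12] = max(1·54, 2·36, 3·27, …, 10·2, 11·1) = 81
prod[13] = max(1·81, 2·54, 3·36, …, 11·2, 12·1) = 108
prod[14] = max(1·108, 2·81, 3·54, …, 12·2, 13·1) = 162
prod[15] = max(1·162, 2·108, 3·81, …, 13·2, 14·1) = 243
prod[16] = max(1·243, 2·162, 3·108, …, 14·2, 15·1) = 324
prod[17] = max(1·324, 2·243, 3·162, …, 15·2, 16·1) = 486
prod[18] = max(1·486, 2·324, 3·243, …, 16·2, 17·1) = 729
prod[19] = max(1·729, 2·486, 3·324, …, 17·2, 18·1) = 972
prod[20] = max(1·972, 2·729, 3·486, …, 18·2, 19·1) = 1458
One optimal split: 3 + 3 + 3 + 3 + 3 + 3 + 2; product 3·3·3·3·3·3·2 = 1458.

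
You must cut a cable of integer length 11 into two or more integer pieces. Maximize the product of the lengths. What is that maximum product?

54

Fill m[k] for k=2..11: at each k try every first piece i and multiply by the better of (k−i) uncut or m[k−i].
m[2] = 1·max(1,0) = 1·1 = 1
m[3] = max(1·2, 2·1) = 2
m[4] = max(1·3, 2·2, 3·1) = 4
m[5] = max(1·4, 2·3, 3·2, 4·1) = 6
m[6] = max(1·6, 2·4, 3·3, 4·2, 5·1) = 9
m[7] = max(1·9, 2·6, 3·4, 4·3, 5·2, 6·1) = 12
m[8] = max(1·12, 2·9, 3·6, …, 6·2, 7·1) = 18
m[9] = max(1·18, 2·12, 3·9, …, 7·2, 8·1) = 27
m[10] = max(1·27, 2·18, 3·12, …, 8·2, 9·1) = 36
m[11] = max(1·36, 2·27, 3·18, …, 9·2, 10·1) = 54
One optimal split: 3 + 3 + 3 + 2; product 3·3·3·2 = 54.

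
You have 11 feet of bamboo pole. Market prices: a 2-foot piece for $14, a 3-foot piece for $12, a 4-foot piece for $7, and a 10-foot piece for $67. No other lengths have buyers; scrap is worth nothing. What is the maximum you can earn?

Consider every possible first cut. best[k] is the best of p[i]+best[k−i] over all sellable i≤k.
best[1] = 0
best[2] = 14
best[3] = 14
best[4] = 28  (first piece 2, then best[2]=14)
best[5] = 28
best[6] = 42  (first piece 2, then best[4]=28)
best[7] = 42
best[8] = 56  (first piece 2, then best[6]=42)
best[9] = 56
best[10] = 70  (first piece 2, then best[8]=56)
best[11] = 70
One optimal cutting: pieces 2 + 2 + 2 + 2 + 2 with 1 foot of scrap → $70.

70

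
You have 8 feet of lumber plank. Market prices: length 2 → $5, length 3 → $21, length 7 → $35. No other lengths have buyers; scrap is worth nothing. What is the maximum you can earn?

47

Let f[k] be the best obtainable value from length k. For each k, try every first piece i and keep the best of price[i] + f[k−i].
f[1] = 0
f[2] = 5
f[3] = max(5+0, 21+0) = 21
f[4] = max(5+5, 21+0) = 21
f[5] = max(5+21, 21+5) = 26
f[6] = max(5+21, 21+21) = 42
f[7] = max(5+26, 21+21, 35+0) = 42
f[8] = max(5+42, 21+26, 35+0) = 47
One optimal cutting: 3 + 3 + 2 → $47.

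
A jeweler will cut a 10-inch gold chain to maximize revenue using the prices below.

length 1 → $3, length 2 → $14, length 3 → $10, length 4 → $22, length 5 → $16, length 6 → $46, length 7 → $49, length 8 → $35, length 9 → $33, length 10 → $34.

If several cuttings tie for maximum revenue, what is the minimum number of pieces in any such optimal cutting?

Build r[k] bottom-up: r[k] = max over allowed piece i of (p[i] + r[k−i]).
r[1] = 3
r[2] = max(3+3, 14+0) = 14
r[3] = max(3+14, 14+3, 10+0) = 17
r[4] = max(3+17, 14+14, 10+3, 22+0) = 28
r[5] = max(3+28, 14+17, 10+14, 22+3, 16+0) = 31
r[6] = max(3+31, 14+28, 10+17, 22+14, 16+3, 46+0) = 46
r[7] = max(3+46, 14+31, 10+28, …, 46+3, 49+0) = 49
r[8] = max(3+49, 14+46, 10+31, …, 49+3, 35+0) = 60
r[9] = max(3+60, 14+49, 10+46, …, 35+3, 33+0) = 63
r[10] = max(3+63, 14+60, 10+49, …, 33+3, 34+0) = 74
Maximum revenue is $74.
Now minimize piece count subject to staying optimal: for each k, pieces[k] = 1 + min over i with p[i]+r[k−i]=r[k] of pieces[k−i].
pieces[7] = 1
pieces[8] = 2
pieces[9] = 2
pieces[10] = 3

3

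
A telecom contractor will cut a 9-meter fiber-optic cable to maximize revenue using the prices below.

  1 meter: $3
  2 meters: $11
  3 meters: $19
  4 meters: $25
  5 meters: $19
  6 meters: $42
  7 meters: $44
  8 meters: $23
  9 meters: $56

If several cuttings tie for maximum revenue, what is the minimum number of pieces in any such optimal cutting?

Let r[k] be the best obtainable value from length k. For each k, try every first piece i and keep the best of price[i] + r[k−i].
r[1] = 3
r[2] = 11
r[3] = 19
r[4] = 25
r[5] = 30  (first piece 2, then r[3]=19)
r[6] = 42
r[7] = 45  (first piece 1, then r[6]=42)
r[8] = 53  (first piece 2, then r[6]=42)
r[9] = 61  (first piece 3, then r[6]=42)
Maximum revenue is $61.
Now minimize piece count subject to staying optimal: for each k, pieces[k] = 1 + min over i with p[i]+r[k−i]=r[k] of pieces[k−i].
pieces[6] = 1
pieces[7] = 2
pieces[8] = 2
pieces[9] = 2

2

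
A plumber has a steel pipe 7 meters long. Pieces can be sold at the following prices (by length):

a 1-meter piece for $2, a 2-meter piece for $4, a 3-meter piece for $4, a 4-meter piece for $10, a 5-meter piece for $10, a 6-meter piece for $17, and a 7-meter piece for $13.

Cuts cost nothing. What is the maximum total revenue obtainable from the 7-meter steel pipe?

Consider every possible first cut. v[k] is the best of p[i]+v[k−i] over all sellable i≤k.
v[1] = 2
v[2] = max(2+2, 4+0) = 4
v[3] = max(2+4, 4+2, 4+0) = 6
v[4] = max(2+6, 4+4, 4+2, 10+0) = 10
v[5] = max(2+10, 4+6, 4+4, 10+2, 10+0) = 12
v[6] = max(2+12, 4+10, 4+6, 10+4, 10+2, 17+0) = 17
v[7] = max(2+17, 4+12, 4+10, …, 17+2, 13+0) = 19
One optimal cutting: 6 + 1 → $17 + $2 = $19.

19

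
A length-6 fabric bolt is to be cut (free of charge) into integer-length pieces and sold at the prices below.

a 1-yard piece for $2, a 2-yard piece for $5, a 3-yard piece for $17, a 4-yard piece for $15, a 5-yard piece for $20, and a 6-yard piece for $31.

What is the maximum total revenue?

Build v[k] bottom-up: v[k] = max over allowed piece i of (p[i] + v[k−i]).
v[1] = 2
v[2] = 5
v[3] = 17
v[4] = 19  (first piece 1, then v[3]=17)
v[5] = 22  (first piece 2, then v[3]=17)
v[6] = 34  (first piece 3, then v[3]=17)
One optimal cutting: 3 + 3 → $17 + $17 = $34.

34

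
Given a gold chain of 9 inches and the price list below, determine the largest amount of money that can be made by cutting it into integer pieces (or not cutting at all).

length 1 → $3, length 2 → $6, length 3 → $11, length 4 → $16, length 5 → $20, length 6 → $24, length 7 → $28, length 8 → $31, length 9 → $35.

Build R[k] bottom-up: R[k] = max over allowed piece i of (p[i] + R[k−i]).
R[1] = 3
R[2] = max(3+3, 6+0) = 6
R[3] = max(3+6, 6+3, 11+0) = 11
R[4] = max(3+11, 6+6, 11+3, 16+0) = 16
R[5] = max(3+16, 6+11, 11+6, 16+3, 20+0) = 20
R[6] = max(3+20, 6+16, 11+11, 16+6, 20+3, 24+0) = 24
R[7] = max(3+24, 6+20, 11+16, …, 24+3, 28+0) = 28
R[8] = max(3+28, 6+24, 11+20, …, 28+3, 31+0) = 32
R[9] = max(3+32, 6+28, 11+24, …, 31+3, 35+0) = 36
One optimal cutting: 5 + 4 → $20 + $16 = $36.

36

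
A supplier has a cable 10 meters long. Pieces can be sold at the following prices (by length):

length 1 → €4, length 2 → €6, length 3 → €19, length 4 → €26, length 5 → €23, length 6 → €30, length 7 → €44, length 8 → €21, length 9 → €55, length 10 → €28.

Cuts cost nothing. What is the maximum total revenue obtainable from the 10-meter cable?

Build best[k] bottom-up: best[k] = max over allowed piece i of (p[i] + best[k−i]).
best[1] = 4
best[2] = max(4+4, 6+0) = 8
best[3] = max(4+8, 6+4, 19+0) = 19
best[4] = max(4+19, 6+8, 19+4, 26+0) = 26
best[5] = max(4+26, 6+19, 19+8, 26+4, 23+0) = 30
best[6] = max(4+30, 6+26, 19+19, 26+8, 23+4, 30+0) = 38
best[7] = max(4+38, 6+30, 19+26, …, 30+4, 44+0) = 45
best[8] = max(4+45, 6+38, 19+30, …, 44+4, 21+0) = 52
best[9] = max(4+52, 6+45, 19+38, …, 21+4, 55+0) = 57
best[10] = max(4+57, 6+52, 19+45, …, 55+4, 28+0) = 64
One optimal cutting: 4 + 3 + 3 → €26 + €19 + €19 = €64.

64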